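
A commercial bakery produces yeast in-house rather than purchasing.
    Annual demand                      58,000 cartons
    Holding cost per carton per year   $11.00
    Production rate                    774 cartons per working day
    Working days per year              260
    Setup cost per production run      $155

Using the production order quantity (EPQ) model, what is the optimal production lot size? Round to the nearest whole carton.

1,515 cartons

d = 58,000/260 = 223.0769 cartons/day;  effective holding cost H(1 − d/p) = 11·(1 − 223.0769/774) = 7.82966
Q* = √(2DS / H_eff) = √(2·58,000·155 / 7.82966) ≈ 1,515.39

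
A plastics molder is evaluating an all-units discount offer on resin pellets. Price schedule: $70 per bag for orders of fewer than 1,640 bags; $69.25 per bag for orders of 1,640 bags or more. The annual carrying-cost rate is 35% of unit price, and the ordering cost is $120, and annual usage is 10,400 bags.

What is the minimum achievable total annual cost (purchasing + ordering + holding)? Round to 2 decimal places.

$735,819.97

H₁ = 35%×$70 = $24.5000;  H₂ = 35%×$69.25 = $24.2375
EOQ₁ = √(2×10,400×120/24.5000) = 319.18  (< 1,640, feasible at tier 1)
EOQ₂ = √(2×10,400×120/24.2375) = 320.91  (< 1,640 → use Q = 1,640 at tier-2 price)
TC(tier 1 (EOQ₁), Q≈319.2) = $735,819.97
TC(tier 2, Q≈1,640.0) = $740,835.73
Minimum at tier 1 (EOQ₁): $735,819.97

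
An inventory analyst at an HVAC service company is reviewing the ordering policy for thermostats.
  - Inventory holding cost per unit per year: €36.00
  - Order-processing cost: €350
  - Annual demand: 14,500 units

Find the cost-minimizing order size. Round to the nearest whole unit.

Optimal lot size Q* = (2 × 14,500 × €350 / €36)^½ ≈ 530.98

531 units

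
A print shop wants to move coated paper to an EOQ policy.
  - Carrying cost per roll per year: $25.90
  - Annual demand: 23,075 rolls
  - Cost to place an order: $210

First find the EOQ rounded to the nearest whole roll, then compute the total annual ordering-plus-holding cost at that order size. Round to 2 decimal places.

Q* = √(2·D·S / H) = √(2·23,075·210 / 25.9) = √374,189.2 ≈ 611.71 → Q = 612 rolls
Orders/yr = 23,075/612 = 37.704; ordering cost = 37.704 × $210 = $7,917.89
Average inventory = 612/2 = 306; holding cost = 306 × $25.9 = $7,925.40
Total = $7,917.89 + $7,925.40 = $15,843.29

$15,843.29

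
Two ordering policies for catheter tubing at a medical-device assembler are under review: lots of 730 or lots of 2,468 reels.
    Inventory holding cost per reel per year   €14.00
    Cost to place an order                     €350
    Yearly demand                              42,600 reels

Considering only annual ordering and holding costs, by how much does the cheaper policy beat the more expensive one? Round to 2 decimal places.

€2,217.33

TC(Q) = (D/Q)S + (Q/2)H
TC(730) = (42,600/730)×350 + (730/2)×14 = €25,534.66
TC(2,468) = (42,600/2,468)×350 + (2,468/2)×14 = €23,317.33
Cheaper: Q = 2,468.  Difference = €2,217.33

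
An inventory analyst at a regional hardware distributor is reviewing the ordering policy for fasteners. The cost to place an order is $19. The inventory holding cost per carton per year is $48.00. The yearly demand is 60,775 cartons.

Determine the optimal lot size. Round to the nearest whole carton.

EOQ = √(2DS/H) = √(2 × 60,775 × 19 / 48)
    = √(48,113.54) ≈ 219.35

219 cartons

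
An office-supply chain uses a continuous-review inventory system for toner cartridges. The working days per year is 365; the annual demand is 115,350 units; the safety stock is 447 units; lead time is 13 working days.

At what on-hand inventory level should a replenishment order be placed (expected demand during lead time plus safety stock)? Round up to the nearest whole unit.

4,556 units

Daily demand d = 115,350 / 365 = 316.027 units/day
Demand during lead time = 316.027 × 13 = 4,108.36
Reorder point = 4,108.36 + 447 = 4,555.36 → round up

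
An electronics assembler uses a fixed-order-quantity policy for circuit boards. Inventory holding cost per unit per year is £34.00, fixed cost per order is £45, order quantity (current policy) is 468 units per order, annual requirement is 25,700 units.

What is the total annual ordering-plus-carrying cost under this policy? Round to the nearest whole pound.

Orders/yr = 25,700/468 = 54.915; ordering cost = 54.915 × £45 = £2,471.15
Average inventory = 468/2 = 234; holding cost = 234 × £34 = £7,956.00
Total = £2,471.15 + £7,956.00 = £10,427.15

£10,427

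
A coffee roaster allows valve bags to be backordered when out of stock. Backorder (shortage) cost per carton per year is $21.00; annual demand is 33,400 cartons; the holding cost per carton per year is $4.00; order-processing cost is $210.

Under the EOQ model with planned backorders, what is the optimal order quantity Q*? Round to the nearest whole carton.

Q* = √(2DS/H) · √((H + b)/b)
   = √(2 × 33,400 × 210 / 4) · √((4 + 21) / 21)
   = 1,872.699 × 1.0911 ≈ 2,043.28

2,043 cartons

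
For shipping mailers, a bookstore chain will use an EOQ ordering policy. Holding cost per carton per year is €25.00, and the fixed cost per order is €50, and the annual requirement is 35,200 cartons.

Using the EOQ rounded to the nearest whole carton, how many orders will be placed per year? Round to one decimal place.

93.9 orders per year

EOQ = √(2DS/H) = √(2 × 35,200 × 50 / 25)
    = √(140,800.00) ≈ 375.23 → Q = 375
Orders per year = D/Q = 35,200 / 375 = 93.867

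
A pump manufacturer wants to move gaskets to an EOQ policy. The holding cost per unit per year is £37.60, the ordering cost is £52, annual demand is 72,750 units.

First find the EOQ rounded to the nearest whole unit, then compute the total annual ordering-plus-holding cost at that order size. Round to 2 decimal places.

EOQ = √(2DS/H) = √(2 × 72,750 × 52 / 37.6)
    = √(201,223.40) ≈ 448.58 → Q = 449 units
Ordering: D/Q × S = 72,750/449 × £52 = £8,425.39
Holding:  Q/2 × H = 449/2 × £37.6 = £8,441.20
Total = £8,425.39 + £8,441.20 = £16,866.59

£16,866.59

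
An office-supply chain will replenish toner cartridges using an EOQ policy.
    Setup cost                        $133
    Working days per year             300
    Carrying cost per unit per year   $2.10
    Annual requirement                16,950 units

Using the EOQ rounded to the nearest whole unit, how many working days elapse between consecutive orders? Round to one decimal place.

25.9 days

EOQ = √(2DS/H) = √(2 × 16,950 × 133 / 2.1)
    = √(2,147,000.00) ≈ 1,465.26 → Q = 1,465 units
Cycle time = (working days × Q)/D = (300 × 1,465) / 16,950 = 25.929 days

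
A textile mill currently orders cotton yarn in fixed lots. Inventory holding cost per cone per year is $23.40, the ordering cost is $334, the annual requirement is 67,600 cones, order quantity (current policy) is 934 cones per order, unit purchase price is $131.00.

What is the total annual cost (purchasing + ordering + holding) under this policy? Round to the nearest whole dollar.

$8,890,702

Orders/yr = 67,600/934 = 72.377; ordering cost = 72.377 × $334 = $24,173.88
Average inventory = 934/2 = 467; holding cost = 467 × $23.4 = $10,927.80
Purchase cost = D·C = 67,600 × 131 = $8,855,600.00
Total = $24,173.88 + $10,927.80 + $8,855,600.00 = $8,890,701.68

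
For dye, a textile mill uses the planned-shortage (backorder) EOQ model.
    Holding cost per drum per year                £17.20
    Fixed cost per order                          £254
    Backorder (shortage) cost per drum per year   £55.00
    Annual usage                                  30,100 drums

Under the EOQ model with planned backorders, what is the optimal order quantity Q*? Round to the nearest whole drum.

Q* = √(2DS/H) · √((H + b)/b)
   = √(2 × 30,100 × 254 / 17.2) · √((17.2 + 55) / 55)
   = 942.868 × 1.1457 ≈ 1,080.28

1,080 drums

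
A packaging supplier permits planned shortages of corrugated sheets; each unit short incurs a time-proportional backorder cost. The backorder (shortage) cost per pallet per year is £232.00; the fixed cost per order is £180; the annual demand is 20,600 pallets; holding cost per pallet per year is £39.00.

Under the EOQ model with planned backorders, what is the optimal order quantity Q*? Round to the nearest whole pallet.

471 pallets

Basic EOQ = √(2·20,600·180/39) = 436.066
Backorder adjustment √((H+b)/b) = √((39+232)/232) = 1.0808
Q* = 436.066 × 1.0808 ≈ 471.30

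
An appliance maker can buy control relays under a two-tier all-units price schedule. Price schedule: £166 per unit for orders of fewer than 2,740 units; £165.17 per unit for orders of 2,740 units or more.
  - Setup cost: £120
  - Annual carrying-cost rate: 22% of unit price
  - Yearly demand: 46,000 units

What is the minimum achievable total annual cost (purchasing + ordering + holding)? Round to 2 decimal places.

H₁ = 22%×£166 = £36.5200;  H₂ = 22%×£165.17 = £36.3374
EOQ₁ = √(2×46,000×120/36.5200) = 549.82  (< 2,740, feasible at tier 1)
EOQ₂ = √(2×46,000×120/36.3374) = 551.20  (< 2,740 → use Q = 2,740 at tier-2 price)
TC(tier 1 (EOQ₁), Q≈549.8) = £7,656,079.36
TC(tier 2, Q≈2,740.0) = £7,649,616.84
Minimum at tier 2: £7,649,616.84

£7,649,616.84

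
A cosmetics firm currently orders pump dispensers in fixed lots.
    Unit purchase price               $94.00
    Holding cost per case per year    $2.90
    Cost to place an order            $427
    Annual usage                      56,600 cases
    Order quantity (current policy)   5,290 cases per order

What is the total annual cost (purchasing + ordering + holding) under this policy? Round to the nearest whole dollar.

$5,332,639

Annual ordering cost = (D/Q)·S = (56,600/5,290) × 427 = $4,568.66
Annual holding cost  = (Q/2)·H = (5,290/2) × 2.9 = $7,670.50
Purchase cost = D·C = 56,600 × 94 = $5,320,400.00
Total = $4,568.66 + $7,670.50 + $5,320,400.00 = $5,332,639.16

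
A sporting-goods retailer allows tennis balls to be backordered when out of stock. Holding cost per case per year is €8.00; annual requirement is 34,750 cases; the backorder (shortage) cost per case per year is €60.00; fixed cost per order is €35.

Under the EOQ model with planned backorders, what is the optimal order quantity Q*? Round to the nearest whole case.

Basic EOQ = √(2·34,750·35/8) = 551.419
Backorder adjustment √((H+b)/b) = √((8+60)/60) = 1.0646
Q* = 551.419 × 1.0646 ≈ 587.03

587 cases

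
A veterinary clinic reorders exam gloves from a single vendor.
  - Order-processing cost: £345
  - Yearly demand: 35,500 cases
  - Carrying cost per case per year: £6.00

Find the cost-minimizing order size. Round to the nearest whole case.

2,021 cases

Optimal lot size Q* = (2 × 35,500 × £345 / £6)^½ ≈ 2,020.52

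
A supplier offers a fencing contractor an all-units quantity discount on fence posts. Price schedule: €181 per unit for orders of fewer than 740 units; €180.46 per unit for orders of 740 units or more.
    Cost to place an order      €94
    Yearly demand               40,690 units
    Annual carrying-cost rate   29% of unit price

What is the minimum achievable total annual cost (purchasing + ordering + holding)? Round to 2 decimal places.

H₁ = 29%×€181 = €52.4900;  H₂ = 29%×€180.46 = €52.3334
EOQ₁ = √(2×40,690×94/52.4900) = 381.75  (< 740, feasible at tier 1)
EOQ₂ = √(2×40,690×94/52.3334) = 382.33  (< 740 → use Q = 740 at tier-2 price)
TC(tier 1 (EOQ₁), Q≈381.8) = €7,384,928.31
TC(tier 2, Q≈740.0) = €7,367,449.49
Minimum at tier 2: €7,367,449.49

€7,367,449.49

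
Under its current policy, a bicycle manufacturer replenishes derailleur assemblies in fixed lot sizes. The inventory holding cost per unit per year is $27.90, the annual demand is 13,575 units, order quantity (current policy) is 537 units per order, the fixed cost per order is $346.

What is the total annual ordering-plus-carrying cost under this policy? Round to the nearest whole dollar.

Orders/yr = 13,575/537 = 25.279; ordering cost = 25.279 × $346 = $8,746.65
Average inventory = 537/2 = 268.5; holding cost = 268.5 × $27.9 = $7,491.15
Total = $8,746.65 + $7,491.15 = $16,237.80

$16,238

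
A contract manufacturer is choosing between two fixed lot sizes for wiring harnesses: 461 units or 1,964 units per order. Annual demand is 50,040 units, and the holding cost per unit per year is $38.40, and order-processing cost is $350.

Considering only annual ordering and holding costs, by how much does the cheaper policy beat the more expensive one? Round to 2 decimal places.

$216.21

For each Q, cost = (D/Q)·S + (Q/2)·H.
TC(461) = (50,040/461)×350 + (461/2)×38.4 = $46,842.52
TC(1,964) = (50,040/1,964)×350 + (1,964/2)×38.4 = $46,626.32
Cheaper: Q = 1,964.  Difference = $216.21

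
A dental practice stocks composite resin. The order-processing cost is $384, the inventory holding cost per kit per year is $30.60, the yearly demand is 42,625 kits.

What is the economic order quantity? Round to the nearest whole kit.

1,034 kits

2DS/H = 2·42,625·384/30.6 = 1,069,803.92
EOQ = √1,069,803.92 ≈ 1,034.31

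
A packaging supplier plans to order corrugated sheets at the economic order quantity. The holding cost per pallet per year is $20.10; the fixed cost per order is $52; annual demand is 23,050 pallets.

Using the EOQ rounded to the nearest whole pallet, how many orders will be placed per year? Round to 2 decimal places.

66.81 orders per year

Optimal lot size Q* = (2 × 23,050 × $52 / $20.1)^½ ≈ 345.35 → Q = 345
N = D/Q = 23,050/345 ≈ 66.812 orders/yr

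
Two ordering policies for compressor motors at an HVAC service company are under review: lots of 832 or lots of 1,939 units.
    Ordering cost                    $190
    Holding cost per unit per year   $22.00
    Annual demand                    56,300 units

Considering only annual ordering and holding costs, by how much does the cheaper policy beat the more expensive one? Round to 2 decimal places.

For each Q, cost = (D/Q)·S + (Q/2)·H.
TC(832) = (56,300/832)×190 + (832/2)×22 = $22,008.97
TC(1,939) = (56,300/1,939)×190 + (1,939/2)×22 = $26,845.76
Cheaper: Q = 832.  Difference = $4,836.79

$4,836.79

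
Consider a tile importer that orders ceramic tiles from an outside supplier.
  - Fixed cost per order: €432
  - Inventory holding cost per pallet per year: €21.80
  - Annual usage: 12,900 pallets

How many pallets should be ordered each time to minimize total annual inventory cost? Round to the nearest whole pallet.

715 pallets

2DS/H = 2·12,900·432/21.8 = 511,266.06
EOQ = √511,266.06 ≈ 715.03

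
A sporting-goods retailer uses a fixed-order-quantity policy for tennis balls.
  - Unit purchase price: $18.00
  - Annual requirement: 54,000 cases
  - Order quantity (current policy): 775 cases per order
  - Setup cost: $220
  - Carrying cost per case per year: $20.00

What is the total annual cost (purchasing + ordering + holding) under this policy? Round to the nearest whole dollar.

$995,079

Ordering: D/Q × S = 54,000/775 × $220 = $15,329.03
Holding:  Q/2 × H = 775/2 × $20 = $7,750.00
Purchase cost = D·C = 54,000 × 18 = $972,000.00
Total = $15,329.03 + $7,750.00 + $972,000.00 = $995,079.03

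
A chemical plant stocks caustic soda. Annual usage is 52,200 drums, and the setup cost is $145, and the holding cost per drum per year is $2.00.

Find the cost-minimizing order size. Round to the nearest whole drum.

Optimal lot size Q* = (2 × 52,200 × $145 / $2)^½ ≈ 2,751.18

2,751 drums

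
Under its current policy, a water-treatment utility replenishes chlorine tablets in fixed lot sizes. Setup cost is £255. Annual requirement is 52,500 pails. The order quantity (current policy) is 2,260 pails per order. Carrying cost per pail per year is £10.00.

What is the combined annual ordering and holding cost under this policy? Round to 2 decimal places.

£17,223.67

Annual ordering cost = (D/Q)·S = (52,500/2,260) × 255 = £5,923.67
Annual holding cost  = (Q/2)·H = (2,260/2) × 10 = £11,300.00
Total = £5,923.67 + £11,300.00 = £17,223.67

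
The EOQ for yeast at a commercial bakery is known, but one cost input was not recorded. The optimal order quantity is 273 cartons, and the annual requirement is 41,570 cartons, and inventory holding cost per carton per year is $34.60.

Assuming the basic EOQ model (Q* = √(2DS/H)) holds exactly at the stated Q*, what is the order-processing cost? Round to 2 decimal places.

$31.02

EOQ relation: Q² = 2DS/H, so rearrange for the unknown.
S = Q²H / (2D) = 273² × 34.6 / (2 × 41,570) = 31.0164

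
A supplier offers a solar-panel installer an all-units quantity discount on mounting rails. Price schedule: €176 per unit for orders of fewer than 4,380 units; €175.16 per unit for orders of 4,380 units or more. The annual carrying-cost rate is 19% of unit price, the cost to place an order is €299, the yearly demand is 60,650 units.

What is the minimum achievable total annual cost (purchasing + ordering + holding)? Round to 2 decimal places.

H₁ = 19%×€176 = €33.4400;  H₂ = 19%×€175.16 = €33.2804
EOQ₁ = √(2×60,650×299/33.4400) = 1,041.44  (< 4,380, feasible at tier 1)
EOQ₂ = √(2×60,650×299/33.2804) = 1,043.93  (< 4,380 → use Q = 4,380 at tier-2 price)
TC(tier 1 (EOQ₁), Q≈1,041.4) = €10,709,225.64
TC(tier 2, Q≈4,380.0) = €10,700,478.34
Minimum at tier 2: €10,700,478.34

€10,700,478.34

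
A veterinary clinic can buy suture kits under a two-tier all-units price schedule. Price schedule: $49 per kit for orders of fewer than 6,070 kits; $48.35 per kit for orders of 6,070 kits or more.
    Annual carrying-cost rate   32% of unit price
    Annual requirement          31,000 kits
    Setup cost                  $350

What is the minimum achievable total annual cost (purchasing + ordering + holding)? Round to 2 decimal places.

H₁ = 32%×$49 = $15.6800;  H₂ = 32%×$48.35 = $15.4720
EOQ₁ = √(2×31,000×350/15.6800) = 1,176.40  (< 6,070, feasible at tier 1)
EOQ₂ = √(2×31,000×350/15.4720) = 1,184.29  (< 6,070 → use Q = 6,070 at tier-2 price)
TC(tier 1 (EOQ₁), Q≈1,176.4) = $1,537,446.03
TC(tier 2, Q≈6,070.0) = $1,547,595.00
Minimum at tier 1 (EOQ₁): $1,537,446.03

$1,537,446.03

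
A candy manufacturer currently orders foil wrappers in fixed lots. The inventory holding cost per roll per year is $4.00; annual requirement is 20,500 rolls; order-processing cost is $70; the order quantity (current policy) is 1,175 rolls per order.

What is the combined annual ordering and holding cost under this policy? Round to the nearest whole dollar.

$3,571

Ordering: D/Q × S = 20,500/1,175 × $70 = $1,221.28
Holding:  Q/2 × H = 1,175/2 × $4 = $2,350.00
Total = $1,221.28 + $2,350.00 = $3,571.28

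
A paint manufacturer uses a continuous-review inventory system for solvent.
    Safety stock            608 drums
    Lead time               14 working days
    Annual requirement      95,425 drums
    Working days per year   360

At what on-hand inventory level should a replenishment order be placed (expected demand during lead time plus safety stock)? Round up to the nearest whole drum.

Daily demand d = 95,425 / 360 = 265.069 drums/day
Demand during lead time = 265.069 × 14 = 3,710.97
Reorder point = 3,710.97 + 608 = 4,318.97 → round up

4,319 drums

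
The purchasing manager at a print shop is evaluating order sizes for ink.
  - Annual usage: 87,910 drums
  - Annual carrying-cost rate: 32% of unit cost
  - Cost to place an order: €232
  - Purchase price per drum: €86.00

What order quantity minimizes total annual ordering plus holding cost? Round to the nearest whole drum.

1,217 drums

H = i·C = 0.32 × €86 = €27.5200 per drum-year
Optimal lot size Q* = (2 × 87,910 × €232 / €27.52)^½ ≈ 1,217.46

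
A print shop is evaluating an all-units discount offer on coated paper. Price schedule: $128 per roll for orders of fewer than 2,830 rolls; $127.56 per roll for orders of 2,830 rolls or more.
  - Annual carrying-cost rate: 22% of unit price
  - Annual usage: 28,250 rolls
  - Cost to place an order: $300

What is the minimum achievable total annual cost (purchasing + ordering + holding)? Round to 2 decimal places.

$3,637,847.47

H₁ = 22%×$128 = $28.1600;  H₂ = 22%×$127.56 = $28.0632
EOQ₁ = √(2×28,250×300/28.1600) = 775.83  (< 2,830, feasible at tier 1)
EOQ₂ = √(2×28,250×300/28.0632) = 777.17  (< 2,830 → use Q = 2,830 at tier-2 price)
TC(tier 1 (EOQ₁), Q≈775.8) = $3,637,847.47
TC(tier 2, Q≈2,830.0) = $3,646,274.13
Minimum at tier 1 (EOQ₁): $3,637,847.47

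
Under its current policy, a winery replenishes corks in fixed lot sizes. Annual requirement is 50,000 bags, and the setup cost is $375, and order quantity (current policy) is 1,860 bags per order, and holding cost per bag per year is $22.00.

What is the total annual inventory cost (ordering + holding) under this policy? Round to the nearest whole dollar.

Annual ordering cost = (D/Q)·S = (50,000/1,860) × 375 = $10,080.65
Annual holding cost  = (Q/2)·H = (1,860/2) × 22 = $20,460.00
Total = $10,080.65 + $20,460.00 = $30,540.65

$30,541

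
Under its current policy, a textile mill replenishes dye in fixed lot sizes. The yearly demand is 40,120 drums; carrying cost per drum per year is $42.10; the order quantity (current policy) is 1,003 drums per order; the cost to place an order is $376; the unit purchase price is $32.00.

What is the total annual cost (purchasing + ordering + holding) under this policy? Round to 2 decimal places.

Annual ordering cost = (D/Q)·S = (40,120/1,003) × 376 = $15,040.00
Annual holding cost  = (Q/2)·H = (1,003/2) × 42.1 = $21,113.15
Purchase cost = D·C = 40,120 × 32 = $1,283,840.00
Total = $15,040.00 + $21,113.15 + $1,283,840.00 = $1,319,993.15

$1,319,993.15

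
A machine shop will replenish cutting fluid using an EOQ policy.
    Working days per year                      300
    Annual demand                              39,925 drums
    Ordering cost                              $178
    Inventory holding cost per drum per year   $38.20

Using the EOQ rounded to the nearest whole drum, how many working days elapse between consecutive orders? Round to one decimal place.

2DS/H = 2·39,925·178/38.2 = 372,075.92
EOQ = √372,075.92 ≈ 609.98 → Q = 610 drums
Days between orders = 300 / (D/Q) = 300 / 65.451 ≈ 4.584

4.6 days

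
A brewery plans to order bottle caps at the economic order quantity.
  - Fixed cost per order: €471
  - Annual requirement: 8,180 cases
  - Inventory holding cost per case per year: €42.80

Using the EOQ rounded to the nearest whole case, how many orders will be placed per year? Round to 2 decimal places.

Q* = √(2·D·S / H) = √(2·8,180·471 / 42.8) = √180,036.4 ≈ 424.31 → Q = 424
Orders per year = D/Q = 8,180 / 424 = 19.292

19.29 orders per year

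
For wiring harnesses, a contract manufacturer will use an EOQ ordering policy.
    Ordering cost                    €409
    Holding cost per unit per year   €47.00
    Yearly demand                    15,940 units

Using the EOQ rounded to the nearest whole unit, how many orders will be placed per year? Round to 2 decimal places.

30.25 orders per year

Q* = √(2·D·S / H) = √(2·15,940·409 / 47) = √277,423.8 ≈ 526.71 → Q = 527
N = D/Q = 15,940/527 ≈ 30.247 orders/yr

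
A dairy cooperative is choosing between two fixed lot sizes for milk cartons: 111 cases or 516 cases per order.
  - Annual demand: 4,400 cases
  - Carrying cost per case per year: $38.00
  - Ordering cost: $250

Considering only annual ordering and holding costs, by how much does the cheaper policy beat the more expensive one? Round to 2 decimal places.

For each Q, cost = (D/Q)·S + (Q/2)·H.
TC(111) = (4,400/111)×250 + (111/2)×38 = $12,018.91
TC(516) = (4,400/516)×250 + (516/2)×38 = $11,935.78
Cheaper: Q = 516.  Difference = $83.13

$83.13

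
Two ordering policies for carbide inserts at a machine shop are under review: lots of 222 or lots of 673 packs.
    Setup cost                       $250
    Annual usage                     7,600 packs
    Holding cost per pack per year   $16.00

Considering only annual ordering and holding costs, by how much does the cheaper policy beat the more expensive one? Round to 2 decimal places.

Annual cost at Q: ordering D·S/Q plus holding Q·H/2.
TC(222) = (7,600/222)×250 + (222/2)×16 = $10,334.56
TC(673) = (7,600/673)×250 + (673/2)×16 = $8,207.18
Cheaper: Q = 673.  Difference = $2,127.38

$2,127.38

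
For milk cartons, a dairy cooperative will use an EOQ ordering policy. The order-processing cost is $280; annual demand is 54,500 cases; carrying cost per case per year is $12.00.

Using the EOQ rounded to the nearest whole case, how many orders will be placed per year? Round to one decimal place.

34.2 orders per year

Q* = √(2·D·S / H) = √(2·54,500·280 / 12) = √2,543,333.3 ≈ 1,594.78 → Q = 1,595
N = D/Q = 54,500/1,595 ≈ 34.169 orders/yr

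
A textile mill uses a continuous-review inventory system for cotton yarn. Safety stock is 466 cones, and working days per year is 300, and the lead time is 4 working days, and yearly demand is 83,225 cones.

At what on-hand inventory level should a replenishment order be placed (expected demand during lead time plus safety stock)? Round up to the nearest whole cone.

Daily demand d = 83,225 / 300 = 277.417 cones/day
Demand during lead time = 277.417 × 4 = 1,109.67
Reorder point = 1,109.67 + 466 = 1,575.67 → round up

1,576 cones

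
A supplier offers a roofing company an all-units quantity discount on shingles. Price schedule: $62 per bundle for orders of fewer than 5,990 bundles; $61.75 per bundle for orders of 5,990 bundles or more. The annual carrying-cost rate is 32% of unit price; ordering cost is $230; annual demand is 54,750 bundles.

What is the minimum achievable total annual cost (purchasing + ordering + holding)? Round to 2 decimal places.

H₁ = 32%×$62 = $19.8400;  H₂ = 32%×$61.75 = $19.7600
EOQ₁ = √(2×54,750×230/19.8400) = 1,126.68  (< 5,990, feasible at tier 1)
EOQ₂ = √(2×54,750×230/19.7600) = 1,128.96  (< 5,990 → use Q = 5,990 at tier-2 price)
TC(tier 1 (EOQ₁), Q≈1,126.7) = $3,416,853.31
TC(tier 2, Q≈5,990.0) = $3,442,095.95
Minimum at tier 1 (EOQ₁): $3,416,853.31

$3,416,853.31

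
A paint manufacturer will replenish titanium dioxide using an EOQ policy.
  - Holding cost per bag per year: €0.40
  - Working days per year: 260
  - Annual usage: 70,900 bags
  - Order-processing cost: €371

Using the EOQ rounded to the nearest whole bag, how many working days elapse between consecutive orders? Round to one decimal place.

2DS/H = 2·70,900·371/0.4 = 131,519,500.00
EOQ = √131,519,500.00 ≈ 11,468.20 → Q = 11,468 bags
Days between orders = 260 / (D/Q) = 260 / 6.182 ≈ 42.055

42.1 days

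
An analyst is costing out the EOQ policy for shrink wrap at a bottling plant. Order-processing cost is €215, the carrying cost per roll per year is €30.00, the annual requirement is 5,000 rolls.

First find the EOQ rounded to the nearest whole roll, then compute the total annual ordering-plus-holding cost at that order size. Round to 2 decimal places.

2DS/H = 2·5,000·215/30 = 71,666.67
EOQ = √71,666.67 ≈ 267.71 → Q = 268 rolls
Ordering: D/Q × S = 5,000/268 × €215 = €4,011.19
Holding:  Q/2 × H = 268/2 × €30 = €4,020.00
Total = €4,011.19 + €4,020.00 = €8,031.19

€8,031.19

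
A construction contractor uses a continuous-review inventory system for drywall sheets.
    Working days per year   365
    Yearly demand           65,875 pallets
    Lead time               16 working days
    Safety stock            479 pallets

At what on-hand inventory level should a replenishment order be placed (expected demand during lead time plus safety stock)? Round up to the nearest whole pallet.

3,367 pallets

Daily demand d = 65,875 / 365 = 180.479 pallets/day
Demand during lead time = 180.479 × 16 = 2,887.67
Reorder point = 2,887.67 + 479 = 3,366.67 → round up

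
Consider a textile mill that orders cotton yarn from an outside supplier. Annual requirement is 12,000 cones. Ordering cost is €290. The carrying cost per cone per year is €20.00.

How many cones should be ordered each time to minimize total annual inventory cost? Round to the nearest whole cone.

590 cones

2DS/H = 2·12,000·290/20 = 348,000.00
EOQ = √348,000.00 ≈ 589.92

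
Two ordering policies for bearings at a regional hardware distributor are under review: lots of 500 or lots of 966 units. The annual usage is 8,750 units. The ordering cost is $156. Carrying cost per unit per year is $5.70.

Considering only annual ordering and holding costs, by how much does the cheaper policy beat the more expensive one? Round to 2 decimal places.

$11.14

For each Q, cost = (D/Q)·S + (Q/2)·H.
TC(500) = (8,750/500)×156 + (500/2)×5.7 = $4,155.00
TC(966) = (8,750/966)×156 + (966/2)×5.7 = $4,166.14
Lots of 500 are cheaper by $11.14.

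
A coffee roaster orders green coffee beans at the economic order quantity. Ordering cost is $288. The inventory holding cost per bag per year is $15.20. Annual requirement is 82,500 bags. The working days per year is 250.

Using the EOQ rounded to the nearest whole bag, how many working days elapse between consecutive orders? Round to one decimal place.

5.4 days

2DS/H = 2·82,500·288/15.2 = 3,126,315.79
EOQ = √3,126,315.79 ≈ 1,768.14 → Q = 1,768 bags
Cycle time = (working days × Q)/D = (250 × 1,768) / 82,500 = 5.358 days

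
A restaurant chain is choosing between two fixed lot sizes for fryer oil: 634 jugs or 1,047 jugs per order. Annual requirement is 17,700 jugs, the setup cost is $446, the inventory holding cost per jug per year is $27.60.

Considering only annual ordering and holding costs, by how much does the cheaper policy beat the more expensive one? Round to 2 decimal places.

Annual cost at Q: ordering D·S/Q plus holding Q·H/2.
TC(634) = (17,700/634)×446 + (634/2)×27.6 = $21,200.62
TC(1,047) = (17,700/1,047)×446 + (1,047/2)×27.6 = $21,988.43
Lots of 634 are cheaper by $787.81.

$787.81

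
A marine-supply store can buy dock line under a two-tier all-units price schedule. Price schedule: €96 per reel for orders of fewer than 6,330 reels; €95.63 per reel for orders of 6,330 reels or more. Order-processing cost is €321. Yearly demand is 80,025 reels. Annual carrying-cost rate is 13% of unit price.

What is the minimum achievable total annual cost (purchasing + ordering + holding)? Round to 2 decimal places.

H₁ = 13%×€96 = €12.4800;  H₂ = 13%×€95.63 = €12.4319
EOQ₁ = √(2×80,025×321/12.4800) = 2,028.96  (< 6,330, feasible at tier 1)
EOQ₂ = √(2×80,025×321/12.4319) = 2,032.88  (< 6,330 → use Q = 6,330 at tier-2 price)
TC(tier 1 (EOQ₁), Q≈2,029.0) = €7,707,721.40
TC(tier 2, Q≈6,330.0) = €7,696,195.85
Minimum at tier 2: €7,696,195.85

€7,696,195.85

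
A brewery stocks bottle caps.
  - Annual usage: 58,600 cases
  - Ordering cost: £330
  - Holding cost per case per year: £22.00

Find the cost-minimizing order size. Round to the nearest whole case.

1,326 cases

EOQ = √(2DS/H) = √(2 × 58,600 × 330 / 22)
    = √(1,758,000.00) ≈ 1,325.90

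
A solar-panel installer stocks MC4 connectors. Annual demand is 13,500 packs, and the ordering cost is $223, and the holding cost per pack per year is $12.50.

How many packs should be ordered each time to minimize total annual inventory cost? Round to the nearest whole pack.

694 packs

Optimal lot size Q* = (2 × 13,500 × $223 / $12.5)^½ ≈ 694.03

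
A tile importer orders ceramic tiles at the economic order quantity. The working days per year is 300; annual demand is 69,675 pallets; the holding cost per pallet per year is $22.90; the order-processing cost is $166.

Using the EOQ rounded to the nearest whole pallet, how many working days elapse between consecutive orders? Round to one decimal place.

4.3 days

EOQ = √(2DS/H) = √(2 × 69,675 × 166 / 22.9)
    = √(1,010,135.37) ≈ 1,005.05 → Q = 1,005 pallets
Days between orders = 300 / (D/Q) = 300 / 69.328 ≈ 4.327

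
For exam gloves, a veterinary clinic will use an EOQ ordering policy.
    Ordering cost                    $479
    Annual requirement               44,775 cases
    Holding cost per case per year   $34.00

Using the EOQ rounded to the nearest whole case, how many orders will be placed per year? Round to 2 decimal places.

39.87 orders per year

EOQ = √(2DS/H) = √(2 × 44,775 × 479 / 34)
    = √(1,261,601.47) ≈ 1,123.21 → Q = 1,123
N = D/Q = 44,775/1,123 ≈ 39.871 orders/yr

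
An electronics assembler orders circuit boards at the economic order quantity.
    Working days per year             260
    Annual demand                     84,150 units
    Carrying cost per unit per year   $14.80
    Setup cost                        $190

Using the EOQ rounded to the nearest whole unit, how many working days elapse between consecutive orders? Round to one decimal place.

4.5 days

2DS/H = 2·84,150·190/14.8 = 2,160,608.11
EOQ = √2,160,608.11 ≈ 1,469.90 → Q = 1,470 units
T = Q/D × 260 days = 1,470/84,150 × 260 = 4.542 days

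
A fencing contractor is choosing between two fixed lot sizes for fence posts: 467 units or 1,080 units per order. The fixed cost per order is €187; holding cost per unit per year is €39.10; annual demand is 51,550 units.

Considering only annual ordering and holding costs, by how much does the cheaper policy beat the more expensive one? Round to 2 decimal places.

For each Q, cost = (D/Q)·S + (Q/2)·H.
TC(467) = (51,550/467)×187 + (467/2)×39.1 = €29,771.93
TC(1,080) = (51,550/1,080)×187 + (1,080/2)×39.1 = €30,039.79
Lots of 467 are cheaper by €267.86.

€267.86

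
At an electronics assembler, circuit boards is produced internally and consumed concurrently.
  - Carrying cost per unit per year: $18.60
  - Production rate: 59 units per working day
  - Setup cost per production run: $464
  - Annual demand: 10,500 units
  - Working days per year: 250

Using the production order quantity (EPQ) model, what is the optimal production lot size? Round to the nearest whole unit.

1,348 units

Daily demand d = 10,500/250 = 42.000; p = 59; 1 − d/p = 0.28814
EPQ = √(2DS / (H(1 − d/p)))
    = √(2 × 10,500 × 464 / (18.6 × 0.28814)) ≈ 1,348.38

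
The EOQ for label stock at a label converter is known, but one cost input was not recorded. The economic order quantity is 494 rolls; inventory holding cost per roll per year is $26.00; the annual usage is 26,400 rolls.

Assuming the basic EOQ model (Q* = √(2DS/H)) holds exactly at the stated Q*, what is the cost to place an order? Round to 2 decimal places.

$120.17

From Q* = √(2DS/H) ⇒ Q*² = 2DS/H.
S = Q²H / (2D) = 494² × 26 / (2 × 26,400) = 120.1692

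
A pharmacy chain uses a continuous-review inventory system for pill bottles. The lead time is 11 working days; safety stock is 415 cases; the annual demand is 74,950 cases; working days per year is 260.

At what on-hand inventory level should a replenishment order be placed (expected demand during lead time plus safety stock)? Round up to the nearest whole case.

3,586 cases

Daily demand d = 74,950 / 260 = 288.269 cases/day
Demand during lead time = 288.269 × 11 = 3,170.96
Reorder point = 3,170.96 + 415 = 3,585.96 → round up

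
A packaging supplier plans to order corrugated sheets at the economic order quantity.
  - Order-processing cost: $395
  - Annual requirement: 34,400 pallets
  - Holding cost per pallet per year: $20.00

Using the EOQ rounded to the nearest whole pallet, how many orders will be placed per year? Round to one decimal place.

29.5 orders per year

2DS/H = 2·34,400·395/20 = 1,358,800.00
EOQ = √1,358,800.00 ≈ 1,165.68 → Q = 1,166
Orders per year = D/Q = 34,400 / 1,166 = 29.503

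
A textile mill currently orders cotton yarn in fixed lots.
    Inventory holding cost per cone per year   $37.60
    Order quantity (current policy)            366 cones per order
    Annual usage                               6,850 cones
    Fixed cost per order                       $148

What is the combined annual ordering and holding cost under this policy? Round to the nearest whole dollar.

Orders/yr = 6,850/366 = 18.716; ordering cost = 18.716 × $148 = $2,769.95
Average inventory = 366/2 = 183; holding cost = 183 × $37.6 = $6,880.80
Total = $2,769.95 + $6,880.80 = $9,650.75

$9,651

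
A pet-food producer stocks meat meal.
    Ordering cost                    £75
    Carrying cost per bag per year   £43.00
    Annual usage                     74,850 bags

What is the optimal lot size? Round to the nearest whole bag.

511 bags

EOQ = √(2DS/H) = √(2 × 74,850 × 75 / 43)
    = √(261,104.65) ≈ 510.98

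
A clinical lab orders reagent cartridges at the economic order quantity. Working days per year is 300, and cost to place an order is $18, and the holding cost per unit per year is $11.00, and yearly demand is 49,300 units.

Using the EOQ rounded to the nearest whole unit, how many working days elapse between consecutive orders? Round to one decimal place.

2DS/H = 2·49,300·18/11 = 161,345.45
EOQ = √161,345.45 ≈ 401.68 → Q = 402 units
T = Q/D × 300 days = 402/49,300 × 300 = 2.446 days

2.4 days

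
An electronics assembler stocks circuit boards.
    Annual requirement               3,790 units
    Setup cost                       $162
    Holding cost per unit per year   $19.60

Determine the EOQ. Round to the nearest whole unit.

250 units

Q* = √(2·D·S / H) = √(2·3,790·162 / 19.6) = √62,651.0 ≈ 250.30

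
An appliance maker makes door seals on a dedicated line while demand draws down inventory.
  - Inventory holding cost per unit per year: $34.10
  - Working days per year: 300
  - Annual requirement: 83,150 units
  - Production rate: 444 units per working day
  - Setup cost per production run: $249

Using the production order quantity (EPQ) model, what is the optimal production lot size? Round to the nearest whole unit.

1,798 units

Daily demand d = 83,150/300 = 277.167; p = 444; 1 − d/p = 0.37575
EPQ = √(2DS / (H(1 − d/p)))
    = √(2 × 83,150 × 249 / (34.1 × 0.37575)) ≈ 1,797.71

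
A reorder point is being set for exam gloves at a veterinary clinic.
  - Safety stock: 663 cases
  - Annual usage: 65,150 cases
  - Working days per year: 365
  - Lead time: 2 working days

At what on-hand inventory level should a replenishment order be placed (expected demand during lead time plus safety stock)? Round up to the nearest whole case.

1,020 cases

Daily demand d = 65,150 / 365 = 178.493 cases/day
Demand during lead time = 178.493 × 2 = 356.99
Reorder point = 356.99 + 663 = 1,019.99 → round up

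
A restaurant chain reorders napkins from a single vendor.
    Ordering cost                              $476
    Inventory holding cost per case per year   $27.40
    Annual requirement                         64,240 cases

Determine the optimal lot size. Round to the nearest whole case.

1,494 cases

Optimal lot size Q* = (2 × 64,240 × $476 / $27.4)^½ ≈ 1,493.98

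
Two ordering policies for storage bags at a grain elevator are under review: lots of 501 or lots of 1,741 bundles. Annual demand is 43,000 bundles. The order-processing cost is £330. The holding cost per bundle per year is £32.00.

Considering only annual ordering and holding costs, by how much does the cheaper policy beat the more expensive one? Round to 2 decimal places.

TC(Q) = (D/Q)S + (Q/2)H
TC(501) = (43,000/501)×330 + (501/2)×32 = £36,339.35
TC(1,741) = (43,000/1,741)×330 + (1,741/2)×32 = £36,006.49
|ΔTC| = |£36,339.35 − £36,006.49| = £332.87

£332.87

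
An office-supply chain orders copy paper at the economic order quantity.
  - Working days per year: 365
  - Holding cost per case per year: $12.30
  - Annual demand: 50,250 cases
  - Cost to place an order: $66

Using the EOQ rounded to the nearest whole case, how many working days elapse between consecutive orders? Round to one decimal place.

Optimal lot size Q* = (2 × 50,250 × $66 / $12.3)^½ ≈ 734.35 → Q = 734 cases
Days between orders = 365 / (D/Q) = 365 / 68.460 ≈ 5.332

5.3 days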